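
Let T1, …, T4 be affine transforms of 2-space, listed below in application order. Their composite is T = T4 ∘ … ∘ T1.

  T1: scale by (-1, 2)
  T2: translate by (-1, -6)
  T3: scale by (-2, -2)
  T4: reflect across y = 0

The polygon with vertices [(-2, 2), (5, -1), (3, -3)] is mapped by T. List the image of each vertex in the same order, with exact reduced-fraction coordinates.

image vertices: (-2, -4), (12, -16), (8, -24)

T1 scale by (-1, 2): (-2, 2) → (2, 4); (5, -1) → (-5, -2); (3, -3) → (-3, -6)
T2 translate by (-1, -6): (2, 4) → (1, -2); (-5, -2) → (-6, -8); (-3, -6) → (-4, -12)
T3 scale by (-2, -2): (1, -2) → (-2, 4); (-6, -8) → (12, 16); (-4, -12) → (8, 24)
T4 reflect across y = 0: (-2, 4) → (-2, -4); (12, 16) → (12, -16); (8, 24) → (8, -24)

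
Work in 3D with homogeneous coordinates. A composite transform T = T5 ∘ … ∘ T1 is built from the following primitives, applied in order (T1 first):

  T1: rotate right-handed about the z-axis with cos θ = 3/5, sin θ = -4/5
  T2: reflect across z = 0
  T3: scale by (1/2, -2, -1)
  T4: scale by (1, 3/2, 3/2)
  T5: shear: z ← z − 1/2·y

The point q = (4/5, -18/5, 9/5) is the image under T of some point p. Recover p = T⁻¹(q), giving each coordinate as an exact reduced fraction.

p = (0, 2, 0)

T1 = [3/5 4/5 0 0; -4/5 3/5 0 0; 0 0 1 0; 0 0 0 1]
T2·T1 = [3/5 4/5 0 0; -4/5 3/5 0 0; 0 0 -1 0; 0 0 0 1]
T3·…·T1 = [3/10 2/5 0 0; 8/5 -6/5 0 0; 0 0 1 0; 0 0 0 1]
T4·…·T1 = [3/10 2/5 0 0; 12/5 -9/5 0 0; 0 0 3/2 0; 0 0 0 1]
T5·…·T1 = [3/10 2/5 0 0; 12/5 -9/5 0 0; -6/5 9/10 3/2 0; 0 0 0 1]
det M = -9/4; M⁻¹ = [6/5 4/15 0 0; 8/5 -1/5 0 0; 0 1/3 2/3 0; 0 0 0 1]
M⁻¹ · (4/5, -18/5, 9/5)ᵀ = (0, 2, 0)ᵀ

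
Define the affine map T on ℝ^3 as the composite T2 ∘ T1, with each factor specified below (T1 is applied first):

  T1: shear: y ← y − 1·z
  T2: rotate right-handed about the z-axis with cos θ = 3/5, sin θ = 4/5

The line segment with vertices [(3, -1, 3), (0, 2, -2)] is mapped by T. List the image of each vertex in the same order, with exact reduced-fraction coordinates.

image vertices: (5, 0, 3), (-16/5, 12/5, -2)

T1 shear: y ← y − 1·z: (3, -1, 3) → (3, -4, 3); (0, 2, -2) → (0, 4, -2)
T2 rotate right-handed about the z-axis with cos θ = 3/5, sin θ = 4/5: (3, -4, 3) → (5, 0, 3); (0, 4, -2) → (-16/5, 12/5, -2)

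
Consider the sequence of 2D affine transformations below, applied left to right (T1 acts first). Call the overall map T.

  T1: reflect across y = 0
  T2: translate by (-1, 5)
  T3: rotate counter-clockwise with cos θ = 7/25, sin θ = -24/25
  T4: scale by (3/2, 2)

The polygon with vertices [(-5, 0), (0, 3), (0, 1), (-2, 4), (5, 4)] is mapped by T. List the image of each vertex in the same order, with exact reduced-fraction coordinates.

T1 reflect across y = 0: (-5, 0) → (-5, 0); (0, 3) → (0, -3); (0, 1) → (0, -1); (-2, 4) → (-2, -4); (5, 4) → (5, -4)
T2 translate by (-1, 5): (-5, 0) → (-6, 5); (0, -3) → (-1, 2); (0, -1) → (-1, 4); (-2, -4) → (-3, 1); (5, -4) → (4, 1)
T3 rotate counter-clockwise with cos θ = 7/25, sin θ = -24/25: (-6, 5) → (78/25, 179/25); (-1, 2) → (41/25, 38/25); (-1, 4) → (89/25, 52/25); (-3, 1) → (3/25, 79/25); (4, 1) → (52/25, -89/25)
T4 scale by (3/2, 2): (78/25, 179/25) → (117/25, 358/25); (41/25, 38/25) → (123/50, 76/25); (89/25, 52/25) → (267/50, 104/25); (3/25, 79/25) → (9/50, 158/25); (52/25, -89/25) → (78/25, -178/25)

image vertices: (117/25, 358/25), (123/50, 76/25), (267/50, 104/25), (9/50, 158/25), (78/25, -178/25)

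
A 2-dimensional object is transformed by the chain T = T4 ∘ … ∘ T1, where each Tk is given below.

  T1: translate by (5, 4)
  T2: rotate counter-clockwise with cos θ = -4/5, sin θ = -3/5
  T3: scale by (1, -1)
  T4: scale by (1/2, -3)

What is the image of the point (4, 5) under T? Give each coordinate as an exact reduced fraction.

T(p) = (-9/10, -189/5)

T1 translate by (5, 4): (4, 5) → (9, 9)
T2 rotate counter-clockwise with cos θ = -4/5, sin θ = -3/5: (9, 9) → (-9/5, -63/5)
T3 scale by (1, -1): (-9/5, -63/5) → (-9/5, 63/5)
T4 scale by (1/2, -3): (-9/5, 63/5) → (-9/10, -189/5)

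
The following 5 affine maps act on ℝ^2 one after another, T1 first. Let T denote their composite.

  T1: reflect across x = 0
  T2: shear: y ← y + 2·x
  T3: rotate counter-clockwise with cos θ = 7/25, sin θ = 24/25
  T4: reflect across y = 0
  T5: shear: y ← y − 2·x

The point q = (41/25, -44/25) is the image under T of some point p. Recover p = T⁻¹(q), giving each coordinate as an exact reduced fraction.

p = (1, 0)

T1 = [-1 0 0; 0 1 0; 0 0 1]
T2·T1 = [-1 0 0; -2 1 0; 0 0 1]
T3·…·T1 = [41/25 -24/25 0; -38/25 7/25 0; 0 0 1]
T4·…·T1 = [41/25 -24/25 0; 38/25 -7/25 0; 0 0 1]
T5·…·T1 = [41/25 -24/25 0; -44/25 41/25 0; 0 0 1]
det M = 1; M⁻¹ = [41/25 24/25 0; 44/25 41/25 0; 0 0 1]
M⁻¹ · (41/25, -44/25)ᵀ = (1, 0)ᵀ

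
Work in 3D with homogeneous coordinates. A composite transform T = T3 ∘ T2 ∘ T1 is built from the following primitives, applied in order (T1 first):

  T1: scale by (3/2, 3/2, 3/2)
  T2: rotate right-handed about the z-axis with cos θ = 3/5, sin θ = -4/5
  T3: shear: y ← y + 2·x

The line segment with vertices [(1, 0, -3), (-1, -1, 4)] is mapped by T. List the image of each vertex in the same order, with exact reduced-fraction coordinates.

T1 scale by (3/2, 3/2, 3/2): (1, 0, -3) → (3/2, 0, -9/2); (-1, -1, 4) → (-3/2, -3/2, 6)
T2 rotate right-handed about the z-axis with cos θ = 3/5, sin θ = -4/5: (3/2, 0, -9/2) → (9/10, -6/5, -9/2); (-3/2, -3/2, 6) → (-21/10, 3/10, 6)
T3 shear: y ← y + 2·x: (9/10, -6/5, -9/2) → (9/10, 3/5, -9/2); (-21/10, 3/10, 6) → (-21/10, -39/10, 6)

image vertices: (9/10, 3/5, -9/2), (-21/10, -39/10, 6)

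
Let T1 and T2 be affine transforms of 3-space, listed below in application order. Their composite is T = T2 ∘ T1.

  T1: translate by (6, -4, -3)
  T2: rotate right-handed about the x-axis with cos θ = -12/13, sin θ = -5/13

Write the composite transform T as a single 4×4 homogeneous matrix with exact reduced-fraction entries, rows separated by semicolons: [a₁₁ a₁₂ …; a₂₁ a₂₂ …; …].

T1 = [1 0 0 6; 0 1 0 -4; 0 0 1 -3; 0 0 0 1]
T2·T1 = [1 0 0 6; 0 -12/13 5/13 33/13; 0 -5/13 -12/13 56/13; 0 0 0 1]

T = [1 0 0 6; 0 -12/13 5/13 33/13; 0 -5/13 -12/13 56/13; 0 0 0 1]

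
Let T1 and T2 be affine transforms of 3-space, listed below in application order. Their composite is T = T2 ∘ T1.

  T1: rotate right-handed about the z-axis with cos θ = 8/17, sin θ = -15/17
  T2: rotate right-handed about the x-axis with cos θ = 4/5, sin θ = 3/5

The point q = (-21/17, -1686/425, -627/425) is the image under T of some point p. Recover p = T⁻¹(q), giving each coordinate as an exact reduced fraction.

T1 = [8/17 15/17 0 0; -15/17 8/17 0 0; 0 0 1 0; 0 0 0 1]
T2·T1 = [8/17 15/17 0 0; -12/17 32/85 -3/5 0; -9/17 24/85 4/5 0; 0 0 0 1]
det M = 1; M⁻¹ = [8/17 -12/17 -9/17 0; 15/17 32/85 24/85 0; 0 -3/5 4/5 0; 0 0 0 1]
M⁻¹ · (-21/17, -1686/425, -627/425)ᵀ = (3, -3, 6/5)ᵀ

p = (3, -3, 6/5)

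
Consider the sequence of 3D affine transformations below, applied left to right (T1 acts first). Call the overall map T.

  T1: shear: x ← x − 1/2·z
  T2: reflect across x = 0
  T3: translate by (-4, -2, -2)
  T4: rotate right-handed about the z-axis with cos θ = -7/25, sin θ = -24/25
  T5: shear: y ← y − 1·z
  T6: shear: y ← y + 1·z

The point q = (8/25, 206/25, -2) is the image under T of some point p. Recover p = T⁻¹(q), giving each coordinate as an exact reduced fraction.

T1 = [1 0 -1/2 0; 0 1 0 0; 0 0 1 0; 0 0 0 1]
T2·T1 = [-1 0 1/2 0; 0 1 0 0; 0 0 1 0; 0 0 0 1]
T3·…·T1 = [-1 0 1/2 -4; 0 1 0 -2; 0 0 1 -2; 0 0 0 1]
T4·…·T1 = [7/25 24/25 -7/50 -4/5; 24/25 -7/25 -12/25 22/5; 0 0 1 -2; 0 0 0 1]
T5·…·T1 = [7/25 24/25 -7/50 -4/5; 24/25 -7/25 -37/25 32/5; 0 0 1 -2; 0 0 0 1]
T6·…·T1 = [7/25 24/25 -7/50 -4/5; 24/25 -7/25 -12/25 22/5; 0 0 1 -2; 0 0 0 1]
det M = -1; M⁻¹ = [7/25 24/25 1/2 -3; 24/25 -7/25 0 2; 0 0 1 2; 0 0 0 1]
M⁻¹ · (8/25, 206/25, -2)ᵀ = (4, 0, 0)ᵀ

p = (4, 0, 0)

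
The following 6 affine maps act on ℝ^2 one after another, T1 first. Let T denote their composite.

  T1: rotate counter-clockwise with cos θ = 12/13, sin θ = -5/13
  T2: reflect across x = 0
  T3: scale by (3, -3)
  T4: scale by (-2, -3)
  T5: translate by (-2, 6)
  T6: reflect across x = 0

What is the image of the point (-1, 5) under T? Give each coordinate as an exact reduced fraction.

T1 rotate counter-clockwise with cos θ = 12/13, sin θ = -5/13: (-1, 5) → (1, 5)
T2 reflect across x = 0: (1, 5) → (-1, 5)
T3 scale by (3, -3): (-1, 5) → (-3, -15)
T4 scale by (-2, -3): (-3, -15) → (6, 45)
T5 translate by (-2, 6): (6, 45) → (4, 51)
T6 reflect across x = 0: (4, 51) → (-4, 51)

T(p) = (-4, 51)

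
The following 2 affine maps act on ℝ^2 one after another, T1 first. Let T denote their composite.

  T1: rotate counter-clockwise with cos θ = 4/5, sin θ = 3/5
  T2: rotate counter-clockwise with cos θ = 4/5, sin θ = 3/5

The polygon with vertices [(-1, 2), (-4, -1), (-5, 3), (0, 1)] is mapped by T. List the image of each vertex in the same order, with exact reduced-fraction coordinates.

image vertices: (-11/5, -2/5), (-4/25, -103/25), (-107/25, -99/25), (-24/25, 7/25)

T1 rotate counter-clockwise with cos θ = 4/5, sin θ = 3/5: (-1, 2) → (-2, 1); (-4, -1) → (-13/5, -16/5); (-5, 3) → (-29/5, -3/5); (0, 1) → (-3/5, 4/5)
T2 rotate counter-clockwise with cos θ = 4/5, sin θ = 3/5: (-2, 1) → (-11/5, -2/5); (-13/5, -16/5) → (-4/25, -103/25); (-29/5, -3/5) → (-107/25, -99/25); (-3/5, 4/5) → (-24/25, 7/25)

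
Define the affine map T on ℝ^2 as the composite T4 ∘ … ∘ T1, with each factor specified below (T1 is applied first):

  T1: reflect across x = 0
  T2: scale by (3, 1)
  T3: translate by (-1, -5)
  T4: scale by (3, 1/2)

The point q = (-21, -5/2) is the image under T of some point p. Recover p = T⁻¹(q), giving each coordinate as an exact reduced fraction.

p = (2, 0)

T1 = [-1 0 0; 0 1 0; 0 0 1]
T2·T1 = [-3 0 0; 0 1 0; 0 0 1]
T3·…·T1 = [-3 0 -1; 0 1 -5; 0 0 1]
T4·…·T1 = [-9 0 -3; 0 1/2 -5/2; 0 0 1]
det M = -9/2; M⁻¹ = [-1/9 0 -1/3; 0 2 5; 0 0 1]
M⁻¹ · (-21, -5/2)ᵀ = (2, 0)ᵀ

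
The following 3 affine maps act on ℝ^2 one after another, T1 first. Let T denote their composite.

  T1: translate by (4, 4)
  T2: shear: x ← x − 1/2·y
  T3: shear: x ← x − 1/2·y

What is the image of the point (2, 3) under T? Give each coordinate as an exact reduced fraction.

T(p) = (-1, 7)

T1 translate by (4, 4): (2, 3) → (6, 7)
T2 shear: x ← x − 1/2·y: (6, 7) → (5/2, 7)
T3 shear: x ← x − 1/2·y: (5/2, 7) → (-1, 7)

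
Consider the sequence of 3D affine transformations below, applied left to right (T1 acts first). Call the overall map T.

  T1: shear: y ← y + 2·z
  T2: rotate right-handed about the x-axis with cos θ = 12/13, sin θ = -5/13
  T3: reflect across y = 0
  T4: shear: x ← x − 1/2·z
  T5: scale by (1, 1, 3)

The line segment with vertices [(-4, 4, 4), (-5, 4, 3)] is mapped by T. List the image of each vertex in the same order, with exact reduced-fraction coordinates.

image vertices: (-46/13, -164/13, -36/13), (-58/13, -135/13, -42/13)

T1 shear: y ← y + 2·z: (-4, 4, 4) → (-4, 12, 4); (-5, 4, 3) → (-5, 10, 3)
T2 rotate right-handed about the x-axis with cos θ = 12/13, sin θ = -5/13: (-4, 12, 4) → (-4, 164/13, -12/13); (-5, 10, 3) → (-5, 135/13, -14/13)
T3 reflect across y = 0: (-4, 164/13, -12/13) → (-4, -164/13, -12/13); (-5, 135/13, -14/13) → (-5, -135/13, -14/13)
T4 shear: x ← x − 1/2·z: (-4, -164/13, -12/13) → (-46/13, -164/13, -12/13); (-5, -135/13, -14/13) → (-58/13, -135/13, -14/13)
T5 scale by (1, 1, 3): (-46/13, -164/13, -12/13) → (-46/13, -164/13, -36/13); (-58/13, -135/13, -14/13) → (-58/13, -135/13, -42/13)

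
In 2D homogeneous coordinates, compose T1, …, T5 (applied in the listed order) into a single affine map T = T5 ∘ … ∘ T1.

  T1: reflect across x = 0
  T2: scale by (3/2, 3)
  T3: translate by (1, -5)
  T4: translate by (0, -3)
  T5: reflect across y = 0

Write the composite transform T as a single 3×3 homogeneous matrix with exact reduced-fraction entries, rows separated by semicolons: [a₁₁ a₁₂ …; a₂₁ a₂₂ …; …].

T1 = [-1 0 0; 0 1 0; 0 0 1]
T2·T1 = [-3/2 0 0; 0 3 0; 0 0 1]
T3·…·T1 = [-3/2 0 1; 0 3 -5; 0 0 1]
T4·…·T1 = [-3/2 0 1; 0 3 -8; 0 0 1]
T5·…·T1 = [-3/2 0 1; 0 -3 8; 0 0 1]

T = [-3/2 0 1; 0 -3 8; 0 0 1]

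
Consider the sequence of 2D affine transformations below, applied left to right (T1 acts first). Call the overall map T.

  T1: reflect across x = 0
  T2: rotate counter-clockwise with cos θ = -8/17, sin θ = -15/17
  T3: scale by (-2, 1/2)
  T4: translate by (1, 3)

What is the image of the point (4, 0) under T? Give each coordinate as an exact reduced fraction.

T1 reflect across x = 0: (4, 0) → (-4, 0)
T2 rotate counter-clockwise with cos θ = -8/17, sin θ = -15/17: (-4, 0) → (32/17, 60/17)
T3 scale by (-2, 1/2): (32/17, 60/17) → (-64/17, 30/17)
T4 translate by (1, 3): (-64/17, 30/17) → (-47/17, 81/17)

T(p) = (-47/17, 81/17)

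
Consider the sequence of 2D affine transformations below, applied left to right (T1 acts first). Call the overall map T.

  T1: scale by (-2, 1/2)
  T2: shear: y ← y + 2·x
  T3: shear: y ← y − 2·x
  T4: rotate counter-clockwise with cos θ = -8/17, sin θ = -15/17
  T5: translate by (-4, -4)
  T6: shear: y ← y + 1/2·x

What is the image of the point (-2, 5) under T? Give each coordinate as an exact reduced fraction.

T1 scale by (-2, 1/2): (-2, 5) → (4, 5/2)
T2 shear: y ← y + 2·x: (4, 5/2) → (4, 21/2)
T3 shear: y ← y − 2·x: (4, 21/2) → (4, 5/2)
T4 rotate counter-clockwise with cos θ = -8/17, sin θ = -15/17: (4, 5/2) → (11/34, -80/17)
T5 translate by (-4, -4): (11/34, -80/17) → (-125/34, -148/17)
T6 shear: y ← y + 1/2·x: (-125/34, -148/17) → (-125/34, -717/68)

T(p) = (-125/34, -717/68)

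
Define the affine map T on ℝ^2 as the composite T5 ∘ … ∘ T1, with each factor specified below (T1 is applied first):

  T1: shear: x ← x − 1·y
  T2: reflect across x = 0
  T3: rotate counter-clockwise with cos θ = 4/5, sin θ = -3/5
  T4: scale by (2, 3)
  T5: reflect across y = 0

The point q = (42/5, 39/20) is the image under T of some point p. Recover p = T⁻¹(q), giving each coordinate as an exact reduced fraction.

T1 = [1 -1 0; 0 1 0; 0 0 1]
T2·T1 = [-1 1 0; 0 1 0; 0 0 1]
T3·…·T1 = [-4/5 7/5 0; 3/5 1/5 0; 0 0 1]
T4·…·T1 = [-8/5 14/5 0; 9/5 3/5 0; 0 0 1]
T5·…·T1 = [-8/5 14/5 0; -9/5 -3/5 0; 0 0 1]
det M = 6; M⁻¹ = [-1/10 -7/15 0; 3/10 -4/15 0; 0 0 1]
M⁻¹ · (42/5, 39/20)ᵀ = (-7/4, 2)ᵀ

p = (-7/4, 2)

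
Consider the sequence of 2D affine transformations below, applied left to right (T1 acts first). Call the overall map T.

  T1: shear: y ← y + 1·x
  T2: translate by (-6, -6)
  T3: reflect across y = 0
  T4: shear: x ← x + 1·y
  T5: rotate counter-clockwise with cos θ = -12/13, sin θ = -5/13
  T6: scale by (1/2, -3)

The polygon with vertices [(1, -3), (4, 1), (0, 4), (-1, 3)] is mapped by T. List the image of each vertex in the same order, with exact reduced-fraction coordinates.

T1 shear: y ← y + 1·x: (1, -3) → (1, -2); (4, 1) → (4, 5); (0, 4) → (0, 4); (-1, 3) → (-1, 2)
T2 translate by (-6, -6): (1, -2) → (-5, -8); (4, 5) → (-2, -1); (0, 4) → (-6, -2); (-1, 2) → (-7, -4)
T3 reflect across y = 0: (-5, -8) → (-5, 8); (-2, -1) → (-2, 1); (-6, -2) → (-6, 2); (-7, -4) → (-7, 4)
T4 shear: x ← x + 1·y: (-5, 8) → (3, 8); (-2, 1) → (-1, 1); (-6, 2) → (-4, 2); (-7, 4) → (-3, 4)
T5 rotate counter-clockwise with cos θ = -12/13, sin θ = -5/13: (3, 8) → (4/13, -111/13); (-1, 1) → (17/13, -7/13); (-4, 2) → (58/13, -4/13); (-3, 4) → (56/13, -33/13)
T6 scale by (1/2, -3): (4/13, -111/13) → (2/13, 333/13); (17/13, -7/13) → (17/26, 21/13); (58/13, -4/13) → (29/13, 12/13); (56/13, -33/13) → (28/13, 99/13)

image vertices: (2/13, 333/13), (17/26, 21/13), (29/13, 12/13), (28/13, 99/13)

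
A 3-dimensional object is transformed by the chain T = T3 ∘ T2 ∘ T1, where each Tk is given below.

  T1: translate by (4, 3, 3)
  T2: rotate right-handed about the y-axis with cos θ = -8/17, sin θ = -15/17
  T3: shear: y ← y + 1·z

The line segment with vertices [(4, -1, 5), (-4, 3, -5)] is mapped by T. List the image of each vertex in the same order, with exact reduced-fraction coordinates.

image vertices: (-184/17, 90/17, 56/17), (30/17, 118/17, 16/17)

T1 translate by (4, 3, 3): (4, -1, 5) → (8, 2, 8); (-4, 3, -5) → (0, 6, -2)
T2 rotate right-handed about the y-axis with cos θ = -8/17, sin θ = -15/17: (8, 2, 8) → (-184/17, 2, 56/17); (0, 6, -2) → (30/17, 6, 16/17)
T3 shear: y ← y + 1·z: (-184/17, 2, 56/17) → (-184/17, 90/17, 56/17); (30/17, 6, 16/17) → (30/17, 118/17, 16/17)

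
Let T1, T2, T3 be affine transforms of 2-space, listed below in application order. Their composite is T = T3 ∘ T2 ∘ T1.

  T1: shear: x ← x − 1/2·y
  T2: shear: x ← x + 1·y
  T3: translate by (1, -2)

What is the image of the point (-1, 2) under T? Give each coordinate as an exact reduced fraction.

T(p) = (1, 0)

T1 shear: x ← x − 1/2·y: (-1, 2) → (-2, 2)
T2 shear: x ← x + 1·y: (-2, 2) → (0, 2)
T3 translate by (1, -2): (0, 2) → (1, 0)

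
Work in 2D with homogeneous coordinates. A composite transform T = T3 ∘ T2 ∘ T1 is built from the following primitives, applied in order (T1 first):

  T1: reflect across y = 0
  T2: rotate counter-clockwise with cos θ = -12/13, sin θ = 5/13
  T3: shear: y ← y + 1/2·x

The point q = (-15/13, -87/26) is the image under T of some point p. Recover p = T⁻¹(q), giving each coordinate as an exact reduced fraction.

T1 = [1 0 0; 0 -1 0; 0 0 1]
T2·T1 = [-12/13 5/13 0; 5/13 12/13 0; 0 0 1]
T3·…·T1 = [-12/13 5/13 0; -1/13 29/26 0; 0 0 1]
det M = -1; M⁻¹ = [-29/26 5/13 0; -1/13 12/13 0; 0 0 1]
M⁻¹ · (-15/13, -87/26)ᵀ = (0, -3)ᵀ

p = (0, -3)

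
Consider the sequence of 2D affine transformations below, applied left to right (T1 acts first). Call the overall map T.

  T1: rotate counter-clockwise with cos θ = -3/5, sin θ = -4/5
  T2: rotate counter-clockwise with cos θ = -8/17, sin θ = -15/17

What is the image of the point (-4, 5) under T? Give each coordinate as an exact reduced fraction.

T(p) = (-241/85, -488/85)

T1 rotate counter-clockwise with cos θ = -3/5, sin θ = -4/5: (-4, 5) → (32/5, 1/5)
T2 rotate counter-clockwise with cos θ = -8/17, sin θ = -15/17: (32/5, 1/5) → (-241/85, -488/85)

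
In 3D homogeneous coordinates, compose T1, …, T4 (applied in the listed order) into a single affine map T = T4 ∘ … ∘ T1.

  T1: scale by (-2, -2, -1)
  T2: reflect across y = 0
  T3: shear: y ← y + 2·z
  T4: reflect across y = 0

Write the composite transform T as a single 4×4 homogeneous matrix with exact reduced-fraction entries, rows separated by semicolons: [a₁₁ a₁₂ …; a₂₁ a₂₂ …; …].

T = [-2 0 0 0; 0 -2 2 0; 0 0 -1 0; 0 0 0 1]

T1 = [-2 0 0 0; 0 -2 0 0; 0 0 -1 0; 0 0 0 1]
T2·T1 = [-2 0 0 0; 0 2 0 0; 0 0 -1 0; 0 0 0 1]
T3·…·T1 = [-2 0 0 0; 0 2 -2 0; 0 0 -1 0; 0 0 0 1]
T4·…·T1 = [-2 0 0 0; 0 -2 2 0; 0 0 -1 0; 0 0 0 1]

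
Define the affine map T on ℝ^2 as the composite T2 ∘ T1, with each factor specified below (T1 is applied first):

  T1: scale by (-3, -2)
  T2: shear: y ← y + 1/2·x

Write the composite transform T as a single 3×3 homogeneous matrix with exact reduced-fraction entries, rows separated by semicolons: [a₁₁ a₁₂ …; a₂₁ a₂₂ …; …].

T = [-3 0 0; -3/2 -2 0; 0 0 1]

T1 = [-3 0 0; 0 -2 0; 0 0 1]
T2·T1 = [-3 0 0; -3/2 -2 0; 0 0 1]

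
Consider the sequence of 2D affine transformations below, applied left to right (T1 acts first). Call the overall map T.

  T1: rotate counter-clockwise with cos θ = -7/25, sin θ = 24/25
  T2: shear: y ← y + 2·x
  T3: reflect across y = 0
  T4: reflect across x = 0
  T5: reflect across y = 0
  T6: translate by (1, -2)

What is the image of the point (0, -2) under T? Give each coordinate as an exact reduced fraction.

T1 rotate counter-clockwise with cos θ = -7/25, sin θ = 24/25: (0, -2) → (48/25, 14/25)
T2 shear: y ← y + 2·x: (48/25, 14/25) → (48/25, 22/5)
T3 reflect across y = 0: (48/25, 22/5) → (48/25, -22/5)
T4 reflect across x = 0: (48/25, -22/5) → (-48/25, -22/5)
T5 reflect across y = 0: (-48/25, -22/5) → (-48/25, 22/5)
T6 translate by (1, -2): (-48/25, 22/5) → (-23/25, 12/5)

T(p) = (-23/25, 12/5)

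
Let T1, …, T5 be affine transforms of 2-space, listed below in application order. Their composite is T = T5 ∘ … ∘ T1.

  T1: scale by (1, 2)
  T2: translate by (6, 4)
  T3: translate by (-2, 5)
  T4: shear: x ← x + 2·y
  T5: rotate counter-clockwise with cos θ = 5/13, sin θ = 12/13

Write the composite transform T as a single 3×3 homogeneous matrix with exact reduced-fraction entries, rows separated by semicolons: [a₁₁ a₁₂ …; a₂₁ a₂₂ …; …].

T = [5/13 -4/13 2/13; 12/13 58/13 309/13; 0 0 1]

T1 = [1 0 0; 0 2 0; 0 0 1]
T2·T1 = [1 0 6; 0 2 4; 0 0 1]
T3·…·T1 = [1 0 4; 0 2 9; 0 0 1]
T4·…·T1 = [1 4 22; 0 2 9; 0 0 1]
T5·…·T1 = [5/13 -4/13 2/13; 12/13 58/13 309/13; 0 0 1]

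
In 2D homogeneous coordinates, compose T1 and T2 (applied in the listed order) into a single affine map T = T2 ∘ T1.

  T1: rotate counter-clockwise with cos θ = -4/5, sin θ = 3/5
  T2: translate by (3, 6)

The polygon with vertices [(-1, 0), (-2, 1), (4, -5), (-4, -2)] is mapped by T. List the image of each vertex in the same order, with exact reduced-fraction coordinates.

T1 rotate counter-clockwise with cos θ = -4/5, sin θ = 3/5: (-1, 0) → (4/5, -3/5); (-2, 1) → (1, -2); (4, -5) → (-1/5, 32/5); (-4, -2) → (22/5, -4/5)
T2 translate by (3, 6): (4/5, -3/5) → (19/5, 27/5); (1, -2) → (4, 4); (-1/5, 32/5) → (14/5, 62/5); (22/5, -4/5) → (37/5, 26/5)

image vertices: (19/5, 27/5), (4, 4), (14/5, 62/5), (37/5, 26/5)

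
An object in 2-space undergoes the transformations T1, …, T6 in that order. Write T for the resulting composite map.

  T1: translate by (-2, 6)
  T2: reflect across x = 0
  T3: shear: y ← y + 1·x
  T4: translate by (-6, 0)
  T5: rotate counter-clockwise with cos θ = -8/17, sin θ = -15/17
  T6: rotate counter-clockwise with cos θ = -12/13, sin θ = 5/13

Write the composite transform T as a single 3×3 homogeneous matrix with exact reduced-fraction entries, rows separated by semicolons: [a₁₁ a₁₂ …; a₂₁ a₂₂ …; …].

T1 = [1 0 -2; 0 1 6; 0 0 1]
T2·T1 = [-1 0 2; 0 1 6; 0 0 1]
T3·…·T1 = [-1 0 2; -1 1 8; 0 0 1]
T4·…·T1 = [-1 0 -4; -1 1 8; 0 0 1]
T5·…·T1 = [-7/17 15/17 152/17; 23/17 -8/17 -4/17; 0 0 1]
T6·…·T1 = [-31/221 -140/221 -1804/221; -311/221 171/221 808/221; 0 0 1]

T = [-31/221 -140/221 -1804/221; -311/221 171/221 808/221; 0 0 1]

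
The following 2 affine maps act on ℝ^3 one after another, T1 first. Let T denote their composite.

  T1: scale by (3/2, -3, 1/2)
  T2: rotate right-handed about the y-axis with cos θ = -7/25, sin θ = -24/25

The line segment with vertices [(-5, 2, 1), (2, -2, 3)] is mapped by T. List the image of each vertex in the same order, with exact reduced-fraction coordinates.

image vertices: (81/50, -6, -367/50), (-57/25, 6, 123/50)

T1 scale by (3/2, -3, 1/2): (-5, 2, 1) → (-15/2, -6, 1/2); (2, -2, 3) → (3, 6, 3/2)
T2 rotate right-handed about the y-axis with cos θ = -7/25, sin θ = -24/25: (-15/2, -6, 1/2) → (81/50, -6, -367/50); (3, 6, 3/2) → (-57/25, 6, 123/50)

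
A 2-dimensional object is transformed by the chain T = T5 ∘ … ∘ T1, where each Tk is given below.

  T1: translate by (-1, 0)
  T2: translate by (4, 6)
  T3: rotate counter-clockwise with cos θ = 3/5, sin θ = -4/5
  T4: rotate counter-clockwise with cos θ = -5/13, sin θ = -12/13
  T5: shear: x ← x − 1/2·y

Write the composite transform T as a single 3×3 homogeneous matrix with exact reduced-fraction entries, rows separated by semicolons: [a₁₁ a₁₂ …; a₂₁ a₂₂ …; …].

T = [-11/13 19/26 24/13; -16/65 -63/65 -426/65; 0 0 1]

T1 = [1 0 -1; 0 1 0; 0 0 1]
T2·T1 = [1 0 3; 0 1 6; 0 0 1]
T3·…·T1 = [3/5 4/5 33/5; -4/5 3/5 6/5; 0 0 1]
T4·…·T1 = [-63/65 16/65 -93/65; -16/65 -63/65 -426/65; 0 0 1]
T5·…·T1 = [-11/13 19/26 24/13; -16/65 -63/65 -426/65; 0 0 1]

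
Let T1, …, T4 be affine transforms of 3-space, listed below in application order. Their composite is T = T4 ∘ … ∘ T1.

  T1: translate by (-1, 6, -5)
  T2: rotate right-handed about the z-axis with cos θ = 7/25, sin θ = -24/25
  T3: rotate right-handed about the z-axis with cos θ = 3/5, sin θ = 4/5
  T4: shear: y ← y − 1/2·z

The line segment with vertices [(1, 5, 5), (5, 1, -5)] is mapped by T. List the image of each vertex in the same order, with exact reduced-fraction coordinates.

T1 translate by (-1, 6, -5): (1, 5, 5) → (0, 11, 0); (5, 1, -5) → (4, 7, -10)
T2 rotate right-handed about the z-axis with cos θ = 7/25, sin θ = -24/25: (0, 11, 0) → (264/25, 77/25, 0); (4, 7, -10) → (196/25, -47/25, -10)
T3 rotate right-handed about the z-axis with cos θ = 3/5, sin θ = 4/5: (264/25, 77/25, 0) → (484/125, 1287/125, 0); (196/25, -47/25, -10) → (776/125, 643/125, -10)
T4 shear: y ← y − 1/2·z: (484/125, 1287/125, 0) → (484/125, 1287/125, 0); (776/125, 643/125, -10) → (776/125, 1268/125, -10)

image vertices: (484/125, 1287/125, 0), (776/125, 1268/125, -10)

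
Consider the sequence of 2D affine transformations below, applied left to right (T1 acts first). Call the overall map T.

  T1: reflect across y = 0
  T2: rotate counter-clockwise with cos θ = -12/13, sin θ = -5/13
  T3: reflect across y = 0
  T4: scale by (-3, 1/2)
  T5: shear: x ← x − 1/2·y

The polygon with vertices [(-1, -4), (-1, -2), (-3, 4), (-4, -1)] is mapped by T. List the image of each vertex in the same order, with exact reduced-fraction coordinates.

image vertices: (-427/52, 43/26), (-283/52, 19/26), (-129/52, -63/26), (-157/13, -4/13)

T1 reflect across y = 0: (-1, -4) → (-1, 4); (-1, -2) → (-1, 2); (-3, 4) → (-3, -4); (-4, -1) → (-4, 1)
T2 rotate counter-clockwise with cos θ = -12/13, sin θ = -5/13: (-1, 4) → (32/13, -43/13); (-1, 2) → (22/13, -19/13); (-3, -4) → (16/13, 63/13); (-4, 1) → (53/13, 8/13)
T3 reflect across y = 0: (32/13, -43/13) → (32/13, 43/13); (22/13, -19/13) → (22/13, 19/13); (16/13, 63/13) → (16/13, -63/13); (53/13, 8/13) → (53/13, -8/13)
T4 scale by (-3, 1/2): (32/13, 43/13) → (-96/13, 43/26); (22/13, 19/13) → (-66/13, 19/26); (16/13, -63/13) → (-48/13, -63/26); (53/13, -8/13) → (-159/13, -4/13)
T5 shear: x ← x − 1/2·y: (-96/13, 43/26) → (-427/52, 43/26); (-66/13, 19/26) → (-283/52, 19/26); (-48/13, -63/26) → (-129/52, -63/26); (-159/13, -4/13) → (-157/13, -4/13)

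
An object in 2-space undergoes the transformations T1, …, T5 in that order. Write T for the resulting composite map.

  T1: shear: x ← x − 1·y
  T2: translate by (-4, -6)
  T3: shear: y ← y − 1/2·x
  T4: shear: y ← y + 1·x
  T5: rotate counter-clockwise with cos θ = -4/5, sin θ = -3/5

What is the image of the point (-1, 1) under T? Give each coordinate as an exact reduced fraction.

T1 shear: x ← x − 1·y: (-1, 1) → (-2, 1)
T2 translate by (-4, -6): (-2, 1) → (-6, -5)
T3 shear: y ← y − 1/2·x: (-6, -5) → (-6, -2)
T4 shear: y ← y + 1·x: (-6, -2) → (-6, -8)
T5 rotate counter-clockwise with cos θ = -4/5, sin θ = -3/5: (-6, -8) → (0, 10)

T(p) = (0, 10)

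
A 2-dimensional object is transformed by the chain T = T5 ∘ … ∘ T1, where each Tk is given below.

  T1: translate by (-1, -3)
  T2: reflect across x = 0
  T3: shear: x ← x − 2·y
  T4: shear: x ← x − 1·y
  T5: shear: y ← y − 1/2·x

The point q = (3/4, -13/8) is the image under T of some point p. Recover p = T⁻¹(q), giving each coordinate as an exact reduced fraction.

T1 = [1 0 -1; 0 1 -3; 0 0 1]
T2·T1 = [-1 0 1; 0 1 -3; 0 0 1]
T3·…·T1 = [-1 -2 7; 0 1 -3; 0 0 1]
T4·…·T1 = [-1 -3 10; 0 1 -3; 0 0 1]
T5·…·T1 = [-1 -3 10; 1/2 5/2 -8; 0 0 1]
det M = -1; M⁻¹ = [-5/2 -3 1; 1/2 1 3; 0 0 1]
M⁻¹ · (3/4, -13/8)ᵀ = (4, 7/4)ᵀ

p = (4, 7/4)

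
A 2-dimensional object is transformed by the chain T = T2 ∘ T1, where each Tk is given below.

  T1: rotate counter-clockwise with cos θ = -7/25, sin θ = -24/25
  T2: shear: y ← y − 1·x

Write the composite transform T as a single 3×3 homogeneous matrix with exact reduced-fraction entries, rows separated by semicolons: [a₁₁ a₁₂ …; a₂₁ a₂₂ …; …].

T = [-7/25 24/25 0; -17/25 -31/25 0; 0 0 1]

T1 = [-7/25 24/25 0; -24/25 -7/25 0; 0 0 1]
T2·T1 = [-7/25 24/25 0; -17/25 -31/25 0; 0 0 1]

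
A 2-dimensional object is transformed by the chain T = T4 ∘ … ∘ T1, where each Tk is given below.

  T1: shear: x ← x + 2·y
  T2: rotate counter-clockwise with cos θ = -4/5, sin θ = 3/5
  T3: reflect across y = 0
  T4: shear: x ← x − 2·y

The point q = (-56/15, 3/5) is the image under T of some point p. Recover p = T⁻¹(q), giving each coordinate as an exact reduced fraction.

p = (-7/3, 2)

T1 = [1 2 0; 0 1 0; 0 0 1]
T2·T1 = [-4/5 -11/5 0; 3/5 2/5 0; 0 0 1]
T3·…·T1 = [-4/5 -11/5 0; -3/5 -2/5 0; 0 0 1]
T4·…·T1 = [2/5 -7/5 0; -3/5 -2/5 0; 0 0 1]
det M = -1; M⁻¹ = [2/5 -7/5 0; -3/5 -2/5 0; 0 0 1]
M⁻¹ · (-56/15, 3/5)ᵀ = (-7/3, 2)ᵀ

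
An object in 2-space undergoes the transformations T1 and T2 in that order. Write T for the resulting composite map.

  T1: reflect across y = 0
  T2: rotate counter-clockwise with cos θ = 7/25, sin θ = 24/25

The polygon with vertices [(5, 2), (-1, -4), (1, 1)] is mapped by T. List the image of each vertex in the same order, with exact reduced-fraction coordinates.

image vertices: (83/25, 106/25), (-103/25, 4/25), (31/25, 17/25)

T1 reflect across y = 0: (5, 2) → (5, -2); (-1, -4) → (-1, 4); (1, 1) → (1, -1)
T2 rotate counter-clockwise with cos θ = 7/25, sin θ = 24/25: (5, -2) → (83/25, 106/25); (-1, 4) → (-103/25, 4/25); (1, -1) → (31/25, 17/25)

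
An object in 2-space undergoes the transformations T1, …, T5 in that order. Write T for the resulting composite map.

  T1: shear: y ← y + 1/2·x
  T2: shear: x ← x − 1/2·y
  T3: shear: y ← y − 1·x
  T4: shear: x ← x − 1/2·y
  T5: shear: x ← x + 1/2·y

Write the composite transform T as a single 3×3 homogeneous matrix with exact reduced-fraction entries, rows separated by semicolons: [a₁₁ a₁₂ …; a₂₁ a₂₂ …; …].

T1 = [1 0 0; 1/2 1 0; 0 0 1]
T2·T1 = [3/4 -1/2 0; 1/2 1 0; 0 0 1]
T3·…·T1 = [3/4 -1/2 0; -1/4 3/2 0; 0 0 1]
T4·…·T1 = [7/8 -5/4 0; -1/4 3/2 0; 0 0 1]
T5·…·T1 = [3/4 -1/2 0; -1/4 3/2 0; 0 0 1]

T = [3/4 -1/2 0; -1/4 3/2 0; 0 0 1]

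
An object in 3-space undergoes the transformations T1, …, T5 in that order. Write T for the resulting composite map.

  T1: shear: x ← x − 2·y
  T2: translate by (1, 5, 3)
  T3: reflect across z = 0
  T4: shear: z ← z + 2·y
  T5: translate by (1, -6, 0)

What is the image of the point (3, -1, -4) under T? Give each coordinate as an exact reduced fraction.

T1 shear: x ← x − 2·y: (3, -1, -4) → (5, -1, -4)
T2 translate by (1, 5, 3): (5, -1, -4) → (6, 4, -1)
T3 reflect across z = 0: (6, 4, -1) → (6, 4, 1)
T4 shear: z ← z + 2·y: (6, 4, 1) → (6, 4, 9)
T5 translate by (1, -6, 0): (6, 4, 9) → (7, -2, 9)

T(p) = (7, -2, 9)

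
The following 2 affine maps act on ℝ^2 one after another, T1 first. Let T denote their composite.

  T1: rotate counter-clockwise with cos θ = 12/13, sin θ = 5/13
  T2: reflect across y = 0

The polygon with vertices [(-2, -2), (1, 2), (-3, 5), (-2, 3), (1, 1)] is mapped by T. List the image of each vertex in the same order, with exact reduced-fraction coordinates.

T1 rotate counter-clockwise with cos θ = 12/13, sin θ = 5/13: (-2, -2) → (-14/13, -34/13); (1, 2) → (2/13, 29/13); (-3, 5) → (-61/13, 45/13); (-2, 3) → (-3, 2); (1, 1) → (7/13, 17/13)
T2 reflect across y = 0: (-14/13, -34/13) → (-14/13, 34/13); (2/13, 29/13) → (2/13, -29/13); (-61/13, 45/13) → (-61/13, -45/13); (-3, 2) → (-3, -2); (7/13, 17/13) → (7/13, -17/13)

image vertices: (-14/13, 34/13), (2/13, -29/13), (-61/13, -45/13), (-3, -2), (7/13, -17/13)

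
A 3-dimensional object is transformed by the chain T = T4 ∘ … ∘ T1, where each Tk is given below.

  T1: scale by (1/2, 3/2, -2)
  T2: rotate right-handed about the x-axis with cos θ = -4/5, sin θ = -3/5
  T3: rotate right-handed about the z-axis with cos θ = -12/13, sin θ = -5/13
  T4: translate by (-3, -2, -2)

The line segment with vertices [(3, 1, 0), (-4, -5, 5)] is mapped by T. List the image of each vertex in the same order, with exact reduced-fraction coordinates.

image vertices: (-63/13, -191/130, -29/10), (-15/13, -16/13, 21/2)

T1 scale by (1/2, 3/2, -2): (3, 1, 0) → (3/2, 3/2, 0); (-4, -5, 5) → (-2, -15/2, -10)
T2 rotate right-handed about the x-axis with cos θ = -4/5, sin θ = -3/5: (3/2, 3/2, 0) → (3/2, -6/5, -9/10); (-2, -15/2, -10) → (-2, 0, 25/2)
T3 rotate right-handed about the z-axis with cos θ = -12/13, sin θ = -5/13: (3/2, -6/5, -9/10) → (-24/13, 69/130, -9/10); (-2, 0, 25/2) → (24/13, 10/13, 25/2)
T4 translate by (-3, -2, -2): (-24/13, 69/130, -9/10) → (-63/13, -191/130, -29/10); (24/13, 10/13, 25/2) → (-15/13, -16/13, 21/2)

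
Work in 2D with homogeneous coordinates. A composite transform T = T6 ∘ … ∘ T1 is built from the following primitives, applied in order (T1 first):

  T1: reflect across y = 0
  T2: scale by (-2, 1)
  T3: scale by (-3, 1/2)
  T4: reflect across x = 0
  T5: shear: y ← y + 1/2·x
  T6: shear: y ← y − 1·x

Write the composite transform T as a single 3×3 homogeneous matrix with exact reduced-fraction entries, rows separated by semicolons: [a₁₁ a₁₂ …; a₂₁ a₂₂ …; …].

T = [-6 0 0; 3 -1/2 0; 0 0 1]

T1 = [1 0 0; 0 -1 0; 0 0 1]
T2·T1 = [-2 0 0; 0 -1 0; 0 0 1]
T3·…·T1 = [6 0 0; 0 -1/2 0; 0 0 1]
T4·…·T1 = [-6 0 0; 0 -1/2 0; 0 0 1]
T5·…·T1 = [-6 0 0; -3 -1/2 0; 0 0 1]
T6·…·T1 = [-6 0 0; 3 -1/2 0; 0 0 1]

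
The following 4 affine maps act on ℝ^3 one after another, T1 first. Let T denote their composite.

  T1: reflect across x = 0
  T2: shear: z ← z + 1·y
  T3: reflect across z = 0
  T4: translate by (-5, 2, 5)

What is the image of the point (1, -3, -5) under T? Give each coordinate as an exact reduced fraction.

T(p) = (-6, -1, 13)

T1 reflect across x = 0: (1, -3, -5) → (-1, -3, -5)
T2 shear: z ← z + 1·y: (-1, -3, -5) → (-1, -3, -8)
T3 reflect across z = 0: (-1, -3, -8) → (-1, -3, 8)
T4 translate by (-5, 2, 5): (-1, -3, 8) → (-6, -1, 13)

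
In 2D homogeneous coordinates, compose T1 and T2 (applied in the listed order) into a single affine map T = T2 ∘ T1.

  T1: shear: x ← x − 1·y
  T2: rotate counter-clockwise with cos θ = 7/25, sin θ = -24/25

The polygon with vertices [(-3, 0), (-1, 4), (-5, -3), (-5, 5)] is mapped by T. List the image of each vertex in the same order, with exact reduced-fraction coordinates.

T1 shear: x ← x − 1·y: (-3, 0) → (-3, 0); (-1, 4) → (-5, 4); (-5, -3) → (-2, -3); (-5, 5) → (-10, 5)
T2 rotate counter-clockwise with cos θ = 7/25, sin θ = -24/25: (-3, 0) → (-21/25, 72/25); (-5, 4) → (61/25, 148/25); (-2, -3) → (-86/25, 27/25); (-10, 5) → (2, 11)

image vertices: (-21/25, 72/25), (61/25, 148/25), (-86/25, 27/25), (2, 11)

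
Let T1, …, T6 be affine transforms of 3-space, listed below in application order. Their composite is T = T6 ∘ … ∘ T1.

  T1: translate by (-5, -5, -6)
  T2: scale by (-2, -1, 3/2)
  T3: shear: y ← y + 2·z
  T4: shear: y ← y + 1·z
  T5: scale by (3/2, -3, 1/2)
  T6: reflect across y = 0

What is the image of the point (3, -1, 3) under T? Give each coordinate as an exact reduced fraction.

T1 translate by (-5, -5, -6): (3, -1, 3) → (-2, -6, -3)
T2 scale by (-2, -1, 3/2): (-2, -6, -3) → (4, 6, -9/2)
T3 shear: y ← y + 2·z: (4, 6, -9/2) → (4, -3, -9/2)
T4 shear: y ← y + 1·z: (4, -3, -9/2) → (4, -15/2, -9/2)
T5 scale by (3/2, -3, 1/2): (4, -15/2, -9/2) → (6, 45/2, -9/4)
T6 reflect across y = 0: (6, 45/2, -9/4) → (6, -45/2, -9/4)

T(p) = (6, -45/2, -9/4)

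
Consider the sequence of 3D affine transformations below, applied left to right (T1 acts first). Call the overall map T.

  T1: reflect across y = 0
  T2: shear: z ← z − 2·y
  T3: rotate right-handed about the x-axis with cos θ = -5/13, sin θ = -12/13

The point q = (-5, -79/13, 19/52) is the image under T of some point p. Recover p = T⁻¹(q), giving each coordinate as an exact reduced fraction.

p = (-5, -2, -7/4)

T1 = [1 0 0 0; 0 -1 0 0; 0 0 1 0; 0 0 0 1]
T2·T1 = [1 0 0 0; 0 -1 0 0; 0 2 1 0; 0 0 0 1]
T3·…·T1 = [1 0 0 0; 0 29/13 12/13 0; 0 2/13 -5/13 0; 0 0 0 1]
det M = -1; M⁻¹ = [1 0 0 0; 0 5/13 12/13 0; 0 2/13 -29/13 0; 0 0 0 1]
M⁻¹ · (-5, -79/13, 19/52)ᵀ = (-5, -2, -7/4)ᵀ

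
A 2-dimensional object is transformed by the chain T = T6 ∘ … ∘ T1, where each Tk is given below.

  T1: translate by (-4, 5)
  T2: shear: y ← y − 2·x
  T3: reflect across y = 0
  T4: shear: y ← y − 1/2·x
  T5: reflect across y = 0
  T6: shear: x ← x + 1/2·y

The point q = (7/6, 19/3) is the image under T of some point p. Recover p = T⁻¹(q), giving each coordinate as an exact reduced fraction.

T1 = [1 0 -4; 0 1 5; 0 0 1]
T2·T1 = [1 0 -4; -2 1 13; 0 0 1]
T3·…·T1 = [1 0 -4; 2 -1 -13; 0 0 1]
T4·…·T1 = [1 0 -4; 3/2 -1 -11; 0 0 1]
T5·…·T1 = [1 0 -4; -3/2 1 11; 0 0 1]
T6·…·T1 = [1/4 1/2 3/2; -3/2 1 11; 0 0 1]
det M = 1; M⁻¹ = [1 -1/2 4; 3/2 1/4 -5; 0 0 1]
M⁻¹ · (7/6, 19/3)ᵀ = (2, -5/3)ᵀ

p = (2, -5/3)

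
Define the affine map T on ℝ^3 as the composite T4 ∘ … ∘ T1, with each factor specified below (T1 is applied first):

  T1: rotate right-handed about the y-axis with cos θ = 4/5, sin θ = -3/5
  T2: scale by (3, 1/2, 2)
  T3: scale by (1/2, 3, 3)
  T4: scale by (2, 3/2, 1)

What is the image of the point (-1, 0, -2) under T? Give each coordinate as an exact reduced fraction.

T1 rotate right-handed about the y-axis with cos θ = 4/5, sin θ = -3/5: (-1, 0, -2) → (2/5, 0, -11/5)
T2 scale by (3, 1/2, 2): (2/5, 0, -11/5) → (6/5, 0, -22/5)
T3 scale by (1/2, 3, 3): (6/5, 0, -22/5) → (3/5, 0, -66/5)
T4 scale by (2, 3/2, 1): (3/5, 0, -66/5) → (6/5, 0, -66/5)

T(p) = (6/5, 0, -66/5)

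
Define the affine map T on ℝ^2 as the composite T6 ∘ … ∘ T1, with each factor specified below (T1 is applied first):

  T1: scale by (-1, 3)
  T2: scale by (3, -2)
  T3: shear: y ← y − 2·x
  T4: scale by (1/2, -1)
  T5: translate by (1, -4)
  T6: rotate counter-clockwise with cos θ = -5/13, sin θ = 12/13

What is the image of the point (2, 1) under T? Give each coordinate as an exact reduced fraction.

T1 scale by (-1, 3): (2, 1) → (-2, 3)
T2 scale by (3, -2): (-2, 3) → (-6, -6)
T3 shear: y ← y − 2·x: (-6, -6) → (-6, 6)
T4 scale by (1/2, -1): (-6, 6) → (-3, -6)
T5 translate by (1, -4): (-3, -6) → (-2, -10)
T6 rotate counter-clockwise with cos θ = -5/13, sin θ = 12/13: (-2, -10) → (10, 2)

T(p) = (10, 2)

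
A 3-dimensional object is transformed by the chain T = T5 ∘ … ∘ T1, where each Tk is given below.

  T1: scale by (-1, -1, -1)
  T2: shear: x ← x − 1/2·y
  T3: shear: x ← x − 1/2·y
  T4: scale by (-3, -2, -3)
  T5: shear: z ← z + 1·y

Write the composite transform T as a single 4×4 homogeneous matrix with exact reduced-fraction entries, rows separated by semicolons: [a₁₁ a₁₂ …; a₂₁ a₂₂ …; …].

T1 = [-1 0 0 0; 0 -1 0 0; 0 0 -1 0; 0 0 0 1]
T2·T1 = [-1 1/2 0 0; 0 -1 0 0; 0 0 -1 0; 0 0 0 1]
T3·…·T1 = [-1 1 0 0; 0 -1 0 0; 0 0 -1 0; 0 0 0 1]
T4·…·T1 = [3 -3 0 0; 0 2 0 0; 0 0 3 0; 0 0 0 1]
T5·…·T1 = [3 -3 0 0; 0 2 0 0; 0 2 3 0; 0 0 0 1]

T = [3 -3 0 0; 0 2 0 0; 0 2 3 0; 0 0 0 1]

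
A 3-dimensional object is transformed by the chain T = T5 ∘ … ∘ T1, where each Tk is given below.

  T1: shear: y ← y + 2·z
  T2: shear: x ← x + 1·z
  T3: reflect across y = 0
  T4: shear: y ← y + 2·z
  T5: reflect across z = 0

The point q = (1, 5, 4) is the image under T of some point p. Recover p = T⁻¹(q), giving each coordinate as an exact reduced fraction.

p = (5, -5, -4)

T1 = [1 0 0 0; 0 1 2 0; 0 0 1 0; 0 0 0 1]
T2·T1 = [1 0 1 0; 0 1 2 0; 0 0 1 0; 0 0 0 1]
T3·…·T1 = [1 0 1 0; 0 -1 -2 0; 0 0 1 0; 0 0 0 1]
T4·…·T1 = [1 0 1 0; 0 -1 0 0; 0 0 1 0; 0 0 0 1]
T5·…·T1 = [1 0 1 0; 0 -1 0 0; 0 0 -1 0; 0 0 0 1]
det M = 1; M⁻¹ = [1 0 1 0; 0 -1 0 0; 0 0 -1 0; 0 0 0 1]
M⁻¹ · (1, 5, 4)ᵀ = (5, -5, -4)ᵀ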